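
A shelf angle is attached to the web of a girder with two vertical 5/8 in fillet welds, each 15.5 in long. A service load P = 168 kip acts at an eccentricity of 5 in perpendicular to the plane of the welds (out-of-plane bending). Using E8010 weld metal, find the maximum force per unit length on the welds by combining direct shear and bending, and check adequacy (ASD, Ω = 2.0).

f_max ≈ 11.8 kip/in; NOT adequate

E80XX → F_EXX = 80 ksi.
L_w = 2 × 15.5 = 31 in; section modulus (unit throat) S = 2 × L²/6 = 80.08 in².
Direct shear f_v = P/L_w = 168/31 = 5.419 kip/in.
Moment M = P × e = 168 × 5 = 840 kip·in; bending f_b = M/S = 10.49 kip/in.
f_max = √(f_v² + f_b²) = √(5.419² + 10.49²) = 11.81 kip/in.
r_n/Ω = (1/2.0) × 0.6 × 80 × (0.707 × 0.625) = 10.6 kip/in → NOT adequate.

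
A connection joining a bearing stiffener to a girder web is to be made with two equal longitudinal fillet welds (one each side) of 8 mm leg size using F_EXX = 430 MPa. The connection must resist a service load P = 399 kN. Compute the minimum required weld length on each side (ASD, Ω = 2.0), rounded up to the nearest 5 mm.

Throat t_e = 0.707 × 8 = 5.656 mm.
r_n/Ω = (0.6 × 430 × 5.656) / 2.0 = 729.6 N/mm = 0.7296 kN/mm.
L_req = P / (r_n/Ω) = 399 / 0.7296 = 546.9 mm total.
Per side: 546.9 / 2 = 273.4 mm.
Round up → use L = 275 mm on each side.

L = 275 mm on each side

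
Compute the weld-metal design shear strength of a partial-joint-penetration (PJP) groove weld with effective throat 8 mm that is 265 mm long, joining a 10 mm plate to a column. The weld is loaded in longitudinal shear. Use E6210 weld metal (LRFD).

E62XX → F_EXX = 620 MPa.
Effective throat (given) t_e = 8 mm.
A_we = 8 × 265 = 2120 mm².
F_nw = 0.6 F_EXX = 372 MPa.
φR_n = 0.75 × 372 × 2120 × 10⁻³ = 591.5 kN.

φR_n ≈ 591 kN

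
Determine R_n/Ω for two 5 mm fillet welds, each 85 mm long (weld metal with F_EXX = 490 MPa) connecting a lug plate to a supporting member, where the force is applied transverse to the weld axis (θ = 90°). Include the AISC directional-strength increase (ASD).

t_e = 0.707 × 5 = 3.535 mm; A_we = 3.535 × 170 = 600.9 mm².
Directional factor: 1.0 + 0.5 sin^1.5(90°) = 1.5.
F_nw = 0.6 × 490 × 1.5 = 441 MPa.
R_n/Ω = (441 × 600.9) / 2.0 × 10⁻³ = 132.5 kN.

R_n/Ω ≈ 133 kN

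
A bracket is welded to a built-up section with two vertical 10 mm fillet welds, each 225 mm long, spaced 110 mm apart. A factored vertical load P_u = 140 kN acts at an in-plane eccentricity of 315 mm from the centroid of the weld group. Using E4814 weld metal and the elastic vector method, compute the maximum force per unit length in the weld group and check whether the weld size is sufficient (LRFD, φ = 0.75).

E48XX → F_EXX = 480 MPa.
Total weld length L_w = 450 mm. Treat welds as unit-width lines.
Polar moment about centroid: J = 2[d³/12 + d(b/2)²] = 2[225³/12 + 225×55²] = 3260000 mm³.
Direct shear f_v = P/L_w = 140×10³ / 450 = 311.1 N/mm (vertical).
Torsion M = P·e = 140×10³ × 315 = 44100000 N·mm.
Critical point at (x, y) = (55, 112.5) from centroid. f_tx = M·y/J = 1522 N/mm; f_ty = M·x/J = 744.1 N/mm.
Resultant f_max = √[f_tx² + (f_v + f_ty)²] = √[1522² + (311.1 + 744.1)²] = 1852 N/mm.
Capacity per unit length: φr_n = 0.75 × 0.6 × 480 × (0.707 × 10) = 1527 N/mm.
1852 > 1527 → NOT adequate.

f_max ≈ 1850 N/mm; NOT adequate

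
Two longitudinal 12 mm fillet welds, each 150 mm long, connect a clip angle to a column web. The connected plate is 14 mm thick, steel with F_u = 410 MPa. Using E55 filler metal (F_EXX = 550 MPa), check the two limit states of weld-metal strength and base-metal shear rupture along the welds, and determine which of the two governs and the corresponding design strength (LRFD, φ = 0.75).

φR_n ≈ 630 kN (weld metal governs)

t_e = 0.707 × 12 = 8.484 mm; L = 300 mm.
Weld metal: φR_n = 0.75 × 0.6 × 550 × 8.484 × 300 × 10⁻³ = 629.9 kN.
Base metal (shear rupture): φR_n = 0.75 × 0.6 × 410 × 14 × 300 × 10⁻³ = 774.9 kN.
Governing: weld metal.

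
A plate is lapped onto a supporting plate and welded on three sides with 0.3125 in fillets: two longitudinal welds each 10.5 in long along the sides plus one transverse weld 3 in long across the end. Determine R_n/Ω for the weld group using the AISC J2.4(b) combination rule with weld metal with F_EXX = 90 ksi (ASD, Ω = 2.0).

t_e = 0.707 × 0.3125 = 0.2209 in.
R_nwl = 0.6 × 90 × 0.2209 × 21 = 250.5 kip (longitudinal, 2 welds).
R_nwt = 0.6 × 90 × 0.2209 × 3 = 35.79 kip (transverse, base value).
(i) R_nwl + R_nwt = 286.3 kip; (ii) 0.85 R_nwl + 1.5 R_nwt = 266.6 kip.
R_n = max = 286.3 kip [governs: (i)]; R_n/Ω = 143.2 kip.

R_n/Ω ≈ 143 kip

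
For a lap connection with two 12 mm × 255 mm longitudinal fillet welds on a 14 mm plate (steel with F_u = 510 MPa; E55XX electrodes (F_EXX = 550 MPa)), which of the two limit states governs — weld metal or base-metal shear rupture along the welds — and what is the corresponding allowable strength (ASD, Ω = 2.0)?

R_n/Ω ≈ 714 kN (weld metal governs)

t_e = 0.707 × 12 = 8.484 mm; L = 510 mm.
Weld metal: R_n/Ω = (1/2.0) × 0.6 × 550 × 8.484 × 510 × 10⁻³ = 713.9 kN.
Base metal (shear rupture): R_n/Ω = (1/2.0) × 0.6 × 510 × 14 × 510 × 10⁻³ = 1092 kN.
Governing: weld metal.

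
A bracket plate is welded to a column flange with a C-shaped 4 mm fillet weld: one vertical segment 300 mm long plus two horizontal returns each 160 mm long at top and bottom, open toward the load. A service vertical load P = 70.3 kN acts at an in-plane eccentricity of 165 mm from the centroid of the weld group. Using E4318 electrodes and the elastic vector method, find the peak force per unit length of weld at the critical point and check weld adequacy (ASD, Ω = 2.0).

f_max ≈ 284 N/mm; adequate

E43XX → F_EXX = 430 MPa.
Total weld length L_w = 620 mm. Treat welds as unit-width lines.
Centroid: x̄ = 2×160×80 / 620 = 41.29 mm from the vertical weld.
Polar moment about centroid: J = I_x + I_y = [300³/12 + 2×160×150²] + [300×41.29² + 2(160³/12 + 160×38.71²)] = 11120000 mm³.
Direct shear f_v = P/L_w = 70.3×10³ / 620 = 113.4 N/mm (vertical).
Torsion M = P·e = 70.3×10³ × 165 = 11600000 N·mm.
Critical point at (x, y) = (118.7, 150) from centroid. f_tx = M·y/J = 156.4 N/mm; f_ty = M·x/J = 123.8 N/mm.
Resultant f_max = √[f_tx² + (f_v + f_ty)²] = √[156.4² + (113.4 + 123.8)²] = 284.1 N/mm.
Capacity per unit length: r_n/Ω = (1/2.0) × 0.6 × 430 × (0.707 × 4) = 364.8 N/mm.
284.1 ≤ 364.8 → adequate.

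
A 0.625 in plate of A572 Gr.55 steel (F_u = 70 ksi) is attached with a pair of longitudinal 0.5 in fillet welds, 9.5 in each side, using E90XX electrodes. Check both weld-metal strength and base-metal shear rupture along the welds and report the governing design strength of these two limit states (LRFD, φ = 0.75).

E90XX → F_EXX = 90 ksi.
t_e = 0.707 × 0.5 = 0.3535 in; L = 19 in.
Weld metal: φR_n = 0.75 × 0.6 × 90 × 0.3535 × 19 = 272 kips.
Base metal (shear rupture): φR_n = 0.75 × 0.6 × 70 × 0.625 × 19 = 374.1 kips.
Governing: weld metal.

φR_n ≈ 272 kips (weld metal governs)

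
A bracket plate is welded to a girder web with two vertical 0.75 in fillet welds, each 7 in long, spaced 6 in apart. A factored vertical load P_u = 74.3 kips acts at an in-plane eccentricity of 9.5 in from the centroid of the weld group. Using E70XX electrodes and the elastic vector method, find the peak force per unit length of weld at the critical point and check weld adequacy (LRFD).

E70XX → F_EXX = 70 ksi.
Total weld length L_w = 14 in. Treat welds as unit-width lines.
Polar moment about centroid: J = 2[d³/12 + d(b/2)²] = 2[7³/12 + 7×3²] = 183.2 in³.
Direct shear f_v = P/L_w = 74.3 / 14 = 5.307 kip/in (vertical).
Torsion M = P·e = 74.3 × 9.5 = 705.85 kip·in.
Critical point at (x, y) = (3, 3.5) from centroid. f_tx = M·y/J = 13.49 kip/in; f_ty = M·x/J = 11.56 kip/in.
Resultant f_max = √[f_tx² + (f_v + f_ty)²] = √[13.49² + (5.307 + 11.56)²] = 21.6 kip/in.
Capacity per unit length: φr_n = 0.75 × 0.6 × 70 × (0.707 × 0.75) = 16.7 kip/in.
21.6 > 16.7 → NOT adequate.

f_max ≈ 21.6 kip/in; NOT adequate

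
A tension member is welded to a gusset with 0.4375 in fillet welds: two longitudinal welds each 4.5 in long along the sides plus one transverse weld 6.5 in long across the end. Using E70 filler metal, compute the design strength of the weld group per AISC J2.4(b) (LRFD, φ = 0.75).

E70XX → F_EXX = 70 ksi.
t_e = 0.707 × 0.4375 = 0.3093 in.
R_nwl = 0.6 × 70 × 0.3093 × 9 = 116.9 kips (longitudinal, 2 welds).
R_nwt = 0.6 × 70 × 0.3093 × 6.5 = 84.44 kips (transverse, base value).
(i) R_nwl + R_nwt = 201.4 kips; (ii) 0.85 R_nwl + 1.5 R_nwt = 226 kips.
R_n = max = 226 kips [governs: (ii)]; φR_n = 169.5 kips.

φR_n ≈ 170 kips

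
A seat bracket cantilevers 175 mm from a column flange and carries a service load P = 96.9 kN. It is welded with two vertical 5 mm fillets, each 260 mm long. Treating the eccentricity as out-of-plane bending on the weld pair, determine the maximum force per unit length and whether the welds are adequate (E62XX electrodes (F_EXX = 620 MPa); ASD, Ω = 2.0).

L_w = 2 × 260 = 520 mm; section modulus (unit throat) S = 2 × L²/6 = 22530 mm².
Direct shear f_v = P/L_w = 96.9×10³/520 = 186.3 N/mm.
Moment M = P × e = 96.9×10³ × 175 = 16958000 N·mm; bending f_b = M/S = 752.6 N/mm.
f_max = √(f_v² + f_b²) = √(186.3² + 752.6²) = 775.3 N/mm.
r_n/Ω = (1/2.0) × 0.6 × 620 × (0.707 × 5) = 657.5 N/mm → NOT adequate.

f_max ≈ 775 N/mm; NOT adequate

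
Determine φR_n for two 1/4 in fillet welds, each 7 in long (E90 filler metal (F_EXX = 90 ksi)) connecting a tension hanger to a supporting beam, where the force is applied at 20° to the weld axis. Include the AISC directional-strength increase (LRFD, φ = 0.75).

t_e = 0.707 × 0.25 = 0.1767 in; A_we = 0.1767 × 14 = 2.474 in².
Directional factor: 1.0 + 0.5 sin^1.5(20°) = 1.1.
F_nw = 0.6 × 90 × 1.1 = 59.4 ksi.
φR_n = 0.75 × 59.4 × 2.474 = 110.2 kip.

φR_n ≈ 110 kip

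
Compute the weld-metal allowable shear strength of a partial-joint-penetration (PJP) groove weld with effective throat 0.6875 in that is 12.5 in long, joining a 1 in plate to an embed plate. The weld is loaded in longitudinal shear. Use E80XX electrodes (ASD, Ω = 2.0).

R_n/Ω ≈ 206 kip

E80XX → F_EXX = 80 ksi.
Effective throat (given) t_e = 0.6875 in.
A_we = 0.6875 × 12.5 = 8.594 in².
F_nw = 0.6 F_EXX = 48 ksi.
R_n/Ω = (48 × 8.594) / 2.0 = 206.2 kip.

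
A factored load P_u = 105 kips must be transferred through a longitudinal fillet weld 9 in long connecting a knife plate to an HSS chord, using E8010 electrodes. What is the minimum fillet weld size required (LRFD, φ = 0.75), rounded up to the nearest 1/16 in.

w = 1/2 in

E80XX → F_EXX = 80 ksi.
Total weld length L = 9 in.
Required throat t_e = P_u / (φ × 0.6 F_EXX × L) = 105 / (0.75 × 0.6 × 80 × 9) = 0.3241 in.
Required leg w = t_e / 0.707 = 0.4584 in → use 1/2 in.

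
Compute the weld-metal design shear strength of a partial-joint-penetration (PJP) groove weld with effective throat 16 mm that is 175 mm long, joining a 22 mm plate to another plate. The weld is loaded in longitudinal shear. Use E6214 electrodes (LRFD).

φR_n ≈ 781 kN

E62XX → F_EXX = 620 MPa.
Effective throat (given) t_e = 16 mm.
A_we = 16 × 175 = 2800 mm².
F_nw = 0.6 F_EXX = 372 MPa.
φR_n = 0.75 × 372 × 2800 × 10⁻³ = 781.2 kN.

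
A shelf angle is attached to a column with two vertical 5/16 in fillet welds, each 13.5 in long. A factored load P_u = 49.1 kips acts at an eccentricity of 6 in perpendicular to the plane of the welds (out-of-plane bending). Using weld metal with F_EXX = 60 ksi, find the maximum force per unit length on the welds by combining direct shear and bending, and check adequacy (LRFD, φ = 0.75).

L_w = 2 × 13.5 = 27 in; section modulus (unit throat) S = 2 × L²/6 = 60.75 in².
Direct shear f_v = P/L_w = 49.1/27 = 1.819 kip/in.
Moment M = P × e = 49.1 × 6 = 294.6 kip·in; bending f_b = M/S = 4.849 kip/in.
f_max = √(f_v² + f_b²) = √(1.819² + 4.849²) = 5.179 kip/in.
φr_n = 0.75 × 0.6 × 60 × (0.707 × 0.3125) = 5.965 kip/in → adequate.

f_max ≈ 5.18 kip/in; adequate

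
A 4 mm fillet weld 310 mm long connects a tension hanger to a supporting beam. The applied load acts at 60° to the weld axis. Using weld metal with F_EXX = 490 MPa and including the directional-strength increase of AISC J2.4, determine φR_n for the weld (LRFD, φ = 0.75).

φR_n ≈ 271 kN

t_e = 0.707 × 4 = 2.828 mm; A_we = 2.828 × 310 = 876.7 mm².
Directional factor: 1.0 + 0.5 sin^1.5(60°) = 1.403.
F_nw = 0.6 × 490 × 1.403 = 412.5 MPa.
φR_n = 0.75 × 412.5 × 876.7 × 10⁻³ = 271.2 kN.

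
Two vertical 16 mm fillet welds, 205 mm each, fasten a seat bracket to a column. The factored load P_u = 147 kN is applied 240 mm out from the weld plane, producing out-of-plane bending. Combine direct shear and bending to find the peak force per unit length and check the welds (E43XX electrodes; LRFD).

E43XX → F_EXX = 430 MPa.
L_w = 2 × 205 = 410 mm; section modulus (unit throat) S = 2 × L²/6 = 14010 mm².
Direct shear f_v = P/L_w = 147×10³/410 = 358.5 N/mm.
Moment M = P × e = 147×10³ × 240 = 35280000 N·mm; bending f_b = M/S = 2519 N/mm.
f_max = √(f_v² + f_b²) = √(358.5² + 2519²) = 2544 N/mm.
φr_n = 0.75 × 0.6 × 430 × (0.707 × 16) = 2189 N/mm → NOT adequate.

f_max ≈ 2540 N/mm; NOT adequate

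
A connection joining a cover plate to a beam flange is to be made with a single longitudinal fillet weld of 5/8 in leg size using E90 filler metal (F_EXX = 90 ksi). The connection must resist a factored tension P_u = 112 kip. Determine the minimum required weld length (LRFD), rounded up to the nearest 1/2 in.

Throat t_e = 0.707 × 0.625 = 0.4419 in.
φr_n = 0.75 × 0.6 × 90 × 0.4419 = 17.9 kip/in.
L_req = P_u / φr_n = 112 / 17.9 = 6.258 in total.
Round up → use L = 6.5 in.

L = 6.5 in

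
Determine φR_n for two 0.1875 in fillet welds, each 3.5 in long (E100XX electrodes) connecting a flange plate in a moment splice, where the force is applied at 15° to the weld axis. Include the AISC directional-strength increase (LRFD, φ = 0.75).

E100XX → F_EXX = 100 ksi.
t_e = 0.707 × 0.1875 = 0.1326 in; A_we = 0.1326 × 7 = 0.9279 in².
Directional factor: 1.0 + 0.5 sin^1.5(15°) = 1.066.
F_nw = 0.6 × 100 × 1.066 = 63.95 ksi.
φR_n = 0.75 × 63.95 × 0.9279 = 44.51 kip.

φR_n ≈ 44.5 kip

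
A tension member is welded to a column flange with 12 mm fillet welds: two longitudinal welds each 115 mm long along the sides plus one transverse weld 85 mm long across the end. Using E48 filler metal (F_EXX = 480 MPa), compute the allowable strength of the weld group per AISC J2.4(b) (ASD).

R_n/Ω ≈ 395 kN

t_e = 0.707 × 12 = 8.484 mm.
R_nwl = 0.6 × 480 × 8.484 × 230 × 10⁻³ = 562 kN (longitudinal, 2 welds).
R_nwt = 0.6 × 480 × 8.484 × 85 × 10⁻³ = 207.7 kN (transverse, base value).
(i) R_nwl + R_nwt = 769.7 kN; (ii) 0.85 R_nwl + 1.5 R_nwt = 789.2 kN.
R_n = max = 789.2 kN [governs: (ii)]; R_n/Ω = 394.6 kN.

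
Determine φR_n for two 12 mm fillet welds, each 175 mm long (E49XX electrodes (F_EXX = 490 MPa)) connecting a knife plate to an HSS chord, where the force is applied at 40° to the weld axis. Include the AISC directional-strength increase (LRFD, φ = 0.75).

t_e = 0.707 × 12 = 8.484 mm; A_we = 8.484 × 350 = 2969 mm².
Directional factor: 1.0 + 0.5 sin^1.5(40°) = 1.258.
F_nw = 0.6 × 490 × 1.258 = 369.8 MPa.
φR_n = 0.75 × 369.8 × 2969 × 10⁻³ = 823.5 kN.

φR_n ≈ 823 kN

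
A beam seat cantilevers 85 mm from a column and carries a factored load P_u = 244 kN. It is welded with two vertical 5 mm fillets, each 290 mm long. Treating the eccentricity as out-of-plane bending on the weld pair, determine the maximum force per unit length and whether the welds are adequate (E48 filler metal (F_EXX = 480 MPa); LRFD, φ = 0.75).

f_max ≈ 851 N/mm; NOT adequate

L_w = 2 × 290 = 580 mm; section modulus (unit throat) S = 2 × L²/6 = 28030 mm².
Direct shear f_v = P/L_w = 244×10³/580 = 420.7 N/mm.
Moment M = P × e = 244×10³ × 85 = 20740000 N·mm; bending f_b = M/S = 739.8 N/mm.
f_max = √(f_v² + f_b²) = √(420.7² + 739.8²) = 851.1 N/mm.
φr_n = 0.75 × 0.6 × 480 × (0.707 × 5) = 763.6 N/mm → NOT adequate.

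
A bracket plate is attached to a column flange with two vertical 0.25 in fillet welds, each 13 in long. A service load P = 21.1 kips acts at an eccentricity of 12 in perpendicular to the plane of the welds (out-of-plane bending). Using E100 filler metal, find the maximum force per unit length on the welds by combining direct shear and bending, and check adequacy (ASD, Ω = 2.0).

f_max ≈ 4.57 kip/in; adequate

E100XX → F_EXX = 100 ksi.
L_w = 2 × 13 = 26 in; section modulus (unit throat) S = 2 × L²/6 = 56.33 in².
Direct shear f_v = P/L_w = 21.1/26 = 0.8115 kip/in.
Moment M = P × e = 21.1 × 12 = 253.2 kip·in; bending f_b = M/S = 4.495 kip/in.
f_max = √(f_v² + f_b²) = √(0.8115² + 4.495²) = 4.567 kip/in.
r_n/Ω = (1/2.0) × 0.6 × 100 × (0.707 × 0.25) = 5.302 kip/in → adequate.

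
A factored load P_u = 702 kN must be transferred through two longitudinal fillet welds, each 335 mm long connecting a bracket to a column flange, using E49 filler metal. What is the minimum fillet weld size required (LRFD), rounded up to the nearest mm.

w = 7 mm

E49XX → F_EXX = 490 MPa.
Total weld length L = 670 mm.
Required throat t_e = P_u / (φ × 0.6 F_EXX × L) = 702 / (0.75 × 0.6 × 490 × 670 × 10⁻³) = 4.752 mm.
Required leg w = t_e / 0.707 = 6.721 mm → use 7 mm.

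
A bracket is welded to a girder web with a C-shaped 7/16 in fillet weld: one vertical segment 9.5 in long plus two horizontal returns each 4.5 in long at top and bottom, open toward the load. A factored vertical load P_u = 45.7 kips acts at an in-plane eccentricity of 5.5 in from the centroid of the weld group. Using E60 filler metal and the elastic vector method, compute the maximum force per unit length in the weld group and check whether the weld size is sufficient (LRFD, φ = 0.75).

E60XX → F_EXX = 60 ksi.
Total weld length L_w = 18.5 in. Treat welds as unit-width lines.
Centroid: x̄ = 2×4.5×2.25 / 18.5 = 1.095 in from the vertical weld.
Polar moment about centroid: J = I_x + I_y = [9.5³/12 + 2×4.5×4.75²] + [9.5×1.095² + 2(4.5³/12 + 4.5×1.155²)] = 313.1 in³.
Direct shear f_v = P/L_w = 45.7 / 18.5 = 2.47 kip/in (vertical).
Torsion M = P·e = 45.7 × 5.5 = 251.35 kip·in.
Critical point at (x, y) = (3.405, 4.75) from centroid. f_tx = M·y/J = 3.813 kip/in; f_ty = M·x/J = 2.734 kip/in.
Resultant f_max = √[f_tx² + (f_v + f_ty)²] = √[3.813² + (2.47 + 2.734)²] = 6.452 kip/in.
Capacity per unit length: φr_n = 0.75 × 0.6 × 60 × (0.707 × 0.4375) = 8.351 kip/in.
6.452 ≤ 8.351 → adequate.

f_max ≈ 6.45 kip/in; adequate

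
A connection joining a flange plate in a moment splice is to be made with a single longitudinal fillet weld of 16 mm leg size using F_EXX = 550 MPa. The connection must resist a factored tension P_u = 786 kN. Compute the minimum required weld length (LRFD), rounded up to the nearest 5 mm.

Throat t_e = 0.707 × 16 = 11.31 mm.
φr_n = 0.75 × 0.6 × 550 × 11.31 × 10⁻³ = 2.8 kN/mm.
L_req = P_u / φr_n = 786 / 2.8 = 280.7 mm total.
Round up → use L = 285 mm.

L = 285 mm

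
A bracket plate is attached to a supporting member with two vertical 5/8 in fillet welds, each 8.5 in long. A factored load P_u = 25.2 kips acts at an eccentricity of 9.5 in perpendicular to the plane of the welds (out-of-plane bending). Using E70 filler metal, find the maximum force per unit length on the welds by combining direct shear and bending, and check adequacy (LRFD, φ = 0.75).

f_max ≈ 10.1 kip/in; adequate

E70XX → F_EXX = 70 ksi.
L_w = 2 × 8.5 = 17 in; section modulus (unit throat) S = 2 × L²/6 = 24.08 in².
Direct shear f_v = P/L_w = 25.2/17 = 1.482 kip/in.
Moment M = P × e = 25.2 × 9.5 = 239.4 kip·in; bending f_b = M/S = 9.94 kip/in.
f_max = √(f_v² + f_b²) = √(1.482² + 9.94²) = 10.05 kip/in.
φr_n = 0.75 × 0.6 × 70 × (0.707 × 0.625) = 13.92 kip/in → adequate.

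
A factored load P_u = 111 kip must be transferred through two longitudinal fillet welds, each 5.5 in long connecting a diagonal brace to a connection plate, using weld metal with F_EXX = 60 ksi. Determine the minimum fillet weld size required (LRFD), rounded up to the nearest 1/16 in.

w = 9/16 in

Total weld length L = 11 in.
Required throat t_e = P_u / (φ × 0.6 F_EXX × L) = 111 / (0.75 × 0.6 × 60 × 11) = 0.3737 in.
Required leg w = t_e / 0.707 = 0.5286 in → use 9/16 in.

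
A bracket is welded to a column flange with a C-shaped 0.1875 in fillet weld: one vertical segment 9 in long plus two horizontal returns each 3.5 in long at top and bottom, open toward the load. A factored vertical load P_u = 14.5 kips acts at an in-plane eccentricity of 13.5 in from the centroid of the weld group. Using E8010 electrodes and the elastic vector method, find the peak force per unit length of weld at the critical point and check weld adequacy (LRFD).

E80XX → F_EXX = 80 ksi.
Total weld length L_w = 16 in. Treat welds as unit-width lines.
Centroid: x̄ = 2×3.5×1.75 / 16 = 0.7656 in from the vertical weld.
Polar moment about centroid: J = I_x + I_y = [9³/12 + 2×3.5×4.5²] + [9×0.7656² + 2(3.5³/12 + 3.5×0.9844²)] = 221.7 in³.
Direct shear f_v = P/L_w = 14.5 / 16 = 0.9062 kip/in (vertical).
Torsion M = P·e = 14.5 × 13.5 = 195.75 kip·in.
Critical point at (x, y) = (2.734, 4.5) from centroid. f_tx = M·y/J = 3.973 kip/in; f_ty = M·x/J = 2.414 kip/in.
Resultant f_max = √[f_tx² + (f_v + f_ty)²] = √[3.973² + (0.9062 + 2.414)²] = 5.178 kip/in.
Capacity per unit length: φr_n = 0.75 × 0.6 × 80 × (0.707 × 0.1875) = 4.772 kip/in.
5.178 > 4.772 → NOT adequate.

f_max ≈ 5.18 kip/in; NOT adequate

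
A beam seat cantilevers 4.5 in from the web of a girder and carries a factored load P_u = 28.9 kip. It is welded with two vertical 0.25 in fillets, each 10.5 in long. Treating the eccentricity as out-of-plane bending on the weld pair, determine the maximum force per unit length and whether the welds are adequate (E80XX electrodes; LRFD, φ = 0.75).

E80XX → F_EXX = 80 ksi.
L_w = 2 × 10.5 = 21 in; section modulus (unit throat) S = 2 × L²/6 = 36.75 in².
Direct shear f_v = P/L_w = 28.9/21 = 1.376 kip/in.
Moment M = P × e = 28.9 × 4.5 = 130.05 kip·in; bending f_b = M/S = 3.539 kip/in.
f_max = √(f_v² + f_b²) = √(1.376² + 3.539²) = 3.797 kip/in.
φr_n = 0.75 × 0.6 × 80 × (0.707 × 0.25) = 6.363 kip/in → adequate.

f_max ≈ 3.8 kip/in; adequate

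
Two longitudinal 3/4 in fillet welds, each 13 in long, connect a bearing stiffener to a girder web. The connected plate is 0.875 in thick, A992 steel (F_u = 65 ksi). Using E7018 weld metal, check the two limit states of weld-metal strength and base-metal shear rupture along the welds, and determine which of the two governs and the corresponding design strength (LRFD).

φR_n ≈ 434 kip (weld metal governs)

E70XX → F_EXX = 70 ksi.
t_e = 0.707 × 0.75 = 0.5302 in; L = 26 in.
Weld metal: φR_n = 0.75 × 0.6 × 70 × 0.5302 × 26 = 434.3 kip.
Base metal (shear rupture): φR_n = 0.75 × 0.6 × 65 × 0.875 × 26 = 665.4 kip.
Governing: weld metal.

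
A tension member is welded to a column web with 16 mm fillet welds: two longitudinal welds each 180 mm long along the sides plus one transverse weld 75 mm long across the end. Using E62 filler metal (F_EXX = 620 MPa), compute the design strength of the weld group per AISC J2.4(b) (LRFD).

φR_n ≈ 1370 kN

t_e = 0.707 × 16 = 11.31 mm.
R_nwl = 0.6 × 620 × 11.31 × 360 × 10⁻³ = 1515 kN (longitudinal, 2 welds).
R_nwt = 0.6 × 620 × 11.31 × 75 × 10⁻³ = 315.6 kN (transverse, base value).
(i) R_nwl + R_nwt = 1831 kN; (ii) 0.85 R_nwl + 1.5 R_nwt = 1761 kN.
R_n = max = 1831 kN [governs: (i)]; φR_n = 1373 kN.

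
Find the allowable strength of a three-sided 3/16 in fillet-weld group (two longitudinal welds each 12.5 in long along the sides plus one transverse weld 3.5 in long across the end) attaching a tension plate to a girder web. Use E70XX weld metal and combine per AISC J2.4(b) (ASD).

R_n/Ω ≈ 79.3 kip

E70XX → F_EXX = 70 ksi.
t_e = 0.707 × 0.1875 = 0.1326 in.
R_nwl = 0.6 × 70 × 0.1326 × 25 = 139.2 kip (longitudinal, 2 welds).
R_nwt = 0.6 × 70 × 0.1326 × 3.5 = 19.49 kip (transverse, base value).
(i) R_nwl + R_nwt = 158.7 kip; (ii) 0.85 R_nwl + 1.5 R_nwt = 147.5 kip.
R_n = max = 158.7 kip [governs: (i)]; R_n/Ω = 79.34 kip.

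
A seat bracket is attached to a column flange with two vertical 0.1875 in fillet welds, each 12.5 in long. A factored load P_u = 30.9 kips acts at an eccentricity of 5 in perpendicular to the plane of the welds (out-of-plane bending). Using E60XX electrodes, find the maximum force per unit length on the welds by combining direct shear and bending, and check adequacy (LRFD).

E60XX → F_EXX = 60 ksi.
L_w = 2 × 12.5 = 25 in; section modulus (unit throat) S = 2 × L²/6 = 52.08 in².
Direct shear f_v = P/L_w = 30.9/25 = 1.236 kip/in.
Moment M = P × e = 30.9 × 5 = 154.5 kip·in; bending f_b = M/S = 2.966 kip/in.
f_max = √(f_v² + f_b²) = √(1.236² + 2.966²) = 3.214 kip/in.
φr_n = 0.75 × 0.6 × 60 × (0.707 × 0.1875) = 3.579 kip/in → adequate.

f_max ≈ 3.21 kip/in; adequate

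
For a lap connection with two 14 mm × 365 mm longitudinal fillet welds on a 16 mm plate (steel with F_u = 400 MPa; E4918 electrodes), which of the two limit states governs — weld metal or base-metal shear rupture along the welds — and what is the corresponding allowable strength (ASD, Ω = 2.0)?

R_n/Ω ≈ 1060 kN (weld metal governs)

E49XX → F_EXX = 490 MPa.
t_e = 0.707 × 14 = 9.898 mm; L = 730 mm.
Weld metal: R_n/Ω = (1/2.0) × 0.6 × 490 × 9.898 × 730 × 10⁻³ = 1062 kN.
Base metal (shear rupture): R_n/Ω = (1/2.0) × 0.6 × 400 × 16 × 730 × 10⁻³ = 1402 kN.
Governing: weld metal.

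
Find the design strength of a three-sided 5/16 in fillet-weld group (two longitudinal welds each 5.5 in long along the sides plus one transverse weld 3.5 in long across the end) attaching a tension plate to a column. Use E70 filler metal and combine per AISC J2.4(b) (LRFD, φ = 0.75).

φR_n ≈ 102 kip

E70XX → F_EXX = 70 ksi.
t_e = 0.707 × 0.3125 = 0.2209 in.
R_nwl = 0.6 × 70 × 0.2209 × 11 = 102.1 kip (longitudinal, 2 welds).
R_nwt = 0.6 × 70 × 0.2209 × 3.5 = 32.48 kip (transverse, base value).
(i) R_nwl + R_nwt = 134.6 kip; (ii) 0.85 R_nwl + 1.5 R_nwt = 135.5 kip.
R_n = max = 135.5 kip [governs: (ii)]; φR_n = 101.6 kip.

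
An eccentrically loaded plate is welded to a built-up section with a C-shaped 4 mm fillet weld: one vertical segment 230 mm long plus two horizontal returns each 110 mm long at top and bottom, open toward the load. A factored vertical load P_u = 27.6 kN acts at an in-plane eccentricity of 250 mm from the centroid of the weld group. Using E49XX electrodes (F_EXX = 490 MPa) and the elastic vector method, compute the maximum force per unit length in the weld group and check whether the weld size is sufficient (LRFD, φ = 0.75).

f_max ≈ 259 N/mm; adequate

Total weld length L_w = 450 mm. Treat welds as unit-width lines.
Centroid: x̄ = 2×110×55 / 450 = 26.89 mm from the vertical weld.
Polar moment about centroid: J = I_x + I_y = [230³/12 + 2×110×115²] + [230×26.89² + 2(110³/12 + 110×28.11²)] = 4485000 mm³.
Direct shear f_v = P/L_w = 27.6×10³ / 450 = 61.33 N/mm (vertical).
Torsion M = P·e = 27.6×10³ × 250 = 6900000 N·mm.
Critical point at (x, y) = (83.11, 115) from centroid. f_tx = M·y/J = 176.9 N/mm; f_ty = M·x/J = 127.9 N/mm.
Resultant f_max = √[f_tx² + (f_v + f_ty)²] = √[176.9² + (61.33 + 127.9)²] = 259 N/mm.
Capacity per unit length: φr_n = 0.75 × 0.6 × 490 × (0.707 × 4) = 623.6 N/mm.
259 ≤ 623.6 → adequate.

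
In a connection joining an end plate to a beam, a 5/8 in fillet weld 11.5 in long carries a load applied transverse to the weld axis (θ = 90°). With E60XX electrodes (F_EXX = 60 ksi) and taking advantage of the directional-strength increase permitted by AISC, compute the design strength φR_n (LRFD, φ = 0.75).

φR_n ≈ 206 kips

t_e = 0.707 × 0.625 = 0.4419 in; A_we = 0.4419 × 11.5 = 5.082 in².
Directional factor: 1.0 + 0.5 sin^1.5(90°) = 1.5.
F_nw = 0.6 × 60 × 1.5 = 54 ksi.
φR_n = 0.75 × 54 × 5.082 = 205.8 kips.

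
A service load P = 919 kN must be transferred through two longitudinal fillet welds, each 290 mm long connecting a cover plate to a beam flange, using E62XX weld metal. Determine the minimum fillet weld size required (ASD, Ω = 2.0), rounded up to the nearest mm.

w = 13 mm

E62XX → F_EXX = 620 MPa.
Total weld length L = 580 mm.
Required throat t_e = P × Ω / (0.6 F_EXX × L) = 919 × 2.0 / (0.6 × 620 × 580 × 10⁻³) = 8.519 mm.
Required leg w = t_e / 0.707 = 12.05 mm → use 13 mm.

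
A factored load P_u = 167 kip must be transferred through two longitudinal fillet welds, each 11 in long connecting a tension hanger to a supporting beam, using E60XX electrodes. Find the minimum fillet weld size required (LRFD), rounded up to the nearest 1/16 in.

E60XX → F_EXX = 60 ksi.
Total weld length L = 22 in.
Required throat t_e = P_u / (φ × 0.6 F_EXX × L) = 167 / (0.75 × 0.6 × 60 × 22) = 0.2811 in.
Required leg w = t_e / 0.707 = 0.3977 in → use 7/16 in.

w = 7/16 in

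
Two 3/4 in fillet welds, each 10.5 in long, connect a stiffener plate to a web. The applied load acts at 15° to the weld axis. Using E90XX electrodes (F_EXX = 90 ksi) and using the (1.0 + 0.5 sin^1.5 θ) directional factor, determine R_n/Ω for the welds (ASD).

R_n/Ω ≈ 320 kips

t_e = 0.707 × 0.75 = 0.5302 in; A_we = 0.5302 × 21 = 11.14 in².
Directional factor: 1.0 + 0.5 sin^1.5(15°) = 1.066.
F_nw = 0.6 × 90 × 1.066 = 57.56 ksi.
R_n/Ω = (57.56 × 11.14) / 2.0 = 320.4 kips.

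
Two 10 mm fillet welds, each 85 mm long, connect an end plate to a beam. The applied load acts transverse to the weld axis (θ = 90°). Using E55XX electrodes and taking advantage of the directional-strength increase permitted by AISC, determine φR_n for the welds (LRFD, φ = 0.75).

E55XX → F_EXX = 550 MPa.
t_e = 0.707 × 10 = 7.07 mm; A_we = 7.07 × 170 = 1202 mm².
Directional factor: 1.0 + 0.5 sin^1.5(90°) = 1.5.
F_nw = 0.6 × 550 × 1.5 = 495 MPa.
φR_n = 0.75 × 495 × 1202 × 10⁻³ = 446.2 kN.

φR_n ≈ 446 kN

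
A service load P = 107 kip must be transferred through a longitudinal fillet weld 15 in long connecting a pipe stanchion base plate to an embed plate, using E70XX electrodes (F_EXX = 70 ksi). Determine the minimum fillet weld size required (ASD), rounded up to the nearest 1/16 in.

w = 1/2 in

Total weld length L = 15 in.
Required throat t_e = P × Ω / (0.6 F_EXX × L) = 107 × 2.0 / (0.6 × 70 × 15) = 0.3397 in.
Required leg w = t_e / 0.707 = 0.4805 in → use 1/2 in.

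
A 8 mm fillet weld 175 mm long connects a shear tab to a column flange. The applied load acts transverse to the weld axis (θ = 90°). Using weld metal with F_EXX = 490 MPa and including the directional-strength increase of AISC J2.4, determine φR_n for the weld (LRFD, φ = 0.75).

φR_n ≈ 327 kN

t_e = 0.707 × 8 = 5.656 mm; A_we = 5.656 × 175 = 989.8 mm².
Directional factor: 1.0 + 0.5 sin^1.5(90°) = 1.5.
F_nw = 0.6 × 490 × 1.5 = 441 MPa.
φR_n = 0.75 × 441 × 989.8 × 10⁻³ = 327.4 kN.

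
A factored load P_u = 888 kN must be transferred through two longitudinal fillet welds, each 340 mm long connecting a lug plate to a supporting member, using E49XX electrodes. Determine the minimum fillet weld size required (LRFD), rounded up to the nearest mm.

w = 9 mm

E49XX → F_EXX = 490 MPa.
Total weld length L = 680 mm.
Required throat t_e = P_u / (φ × 0.6 F_EXX × L) = 888 / (0.75 × 0.6 × 490 × 680 × 10⁻³) = 5.922 mm.
Required leg w = t_e / 0.707 = 8.377 mm → use 9 mm.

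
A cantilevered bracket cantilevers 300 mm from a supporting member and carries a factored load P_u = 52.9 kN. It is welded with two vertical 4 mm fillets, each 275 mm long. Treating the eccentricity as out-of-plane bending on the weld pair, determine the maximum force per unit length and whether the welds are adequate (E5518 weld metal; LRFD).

E55XX → F_EXX = 550 MPa.
L_w = 2 × 275 = 550 mm; section modulus (unit throat) S = 2 × L²/6 = 25210 mm².
Direct shear f_v = P/L_w = 52.9×10³/550 = 96.18 N/mm.
Moment M = P × e = 52.9×10³ × 300 = 15870000 N·mm; bending f_b = M/S = 629.6 N/mm.
f_max = √(f_v² + f_b²) = √(96.18² + 629.6²) = 636.9 N/mm.
φr_n = 0.75 × 0.6 × 550 × (0.707 × 4) = 699.9 N/mm → adequate.

f_max ≈ 637 N/mm; adequate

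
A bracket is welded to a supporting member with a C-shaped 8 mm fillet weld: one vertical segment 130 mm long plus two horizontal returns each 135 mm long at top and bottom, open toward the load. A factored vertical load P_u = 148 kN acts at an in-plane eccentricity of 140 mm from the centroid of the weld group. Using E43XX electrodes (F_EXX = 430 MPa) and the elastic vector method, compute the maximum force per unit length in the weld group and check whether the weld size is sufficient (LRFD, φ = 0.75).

Total weld length L_w = 400 mm. Treat welds as unit-width lines.
Centroid: x̄ = 2×135×67.5 / 400 = 45.56 mm from the vertical weld.
Polar moment about centroid: J = I_x + I_y = [130³/12 + 2×135×65²] + [130×45.56² + 2(135³/12 + 135×21.94²)] = 2134000 mm³.
Direct shear f_v = P/L_w = 148×10³ / 400 = 370 N/mm (vertical).
Torsion M = P·e = 148×10³ × 140 = 20720000 N·mm.
Critical point at (x, y) = (89.44, 65) from centroid. f_tx = M·y/J = 631.2 N/mm; f_ty = M·x/J = 868.5 N/mm.
Resultant f_max = √[f_tx² + (f_v + f_ty)²] = √[631.2² + (370 + 868.5)²] = 1390 N/mm.
Capacity per unit length: φr_n = 0.75 × 0.6 × 430 × (0.707 × 8) = 1094 N/mm.
1390 > 1094 → NOT adequate.

f_max ≈ 1390 N/mm; NOT adequate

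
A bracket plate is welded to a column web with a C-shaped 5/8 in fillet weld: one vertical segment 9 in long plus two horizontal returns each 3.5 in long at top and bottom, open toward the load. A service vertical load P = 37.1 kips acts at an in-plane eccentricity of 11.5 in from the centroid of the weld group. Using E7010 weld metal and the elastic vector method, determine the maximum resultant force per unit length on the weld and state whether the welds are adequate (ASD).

E70XX → F_EXX = 70 ksi.
Total weld length L_w = 16 in. Treat welds as unit-width lines.
Centroid: x̄ = 2×3.5×1.75 / 16 = 0.7656 in from the vertical weld.
Polar moment about centroid: J = I_x + I_y = [9³/12 + 2×3.5×4.5²] + [9×0.7656² + 2(3.5³/12 + 3.5×0.9844²)] = 221.7 in³.
Direct shear f_v = P/L_w = 37.1 / 16 = 2.319 kip/in (vertical).
Torsion M = P·e = 37.1 × 11.5 = 426.65 kip·in.
Critical point at (x, y) = (2.734, 4.5) from centroid. f_tx = M·y/J = 8.66 kip/in; f_ty = M·x/J = 5.262 kip/in.
Resultant f_max = √[f_tx² + (f_v + f_ty)²] = √[8.66² + (2.319 + 5.262)²] = 11.51 kip/in.
Capacity per unit length: r_n/Ω = (1/2.0) × 0.6 × 70 × (0.707 × 0.625) = 9.279 kip/in.
11.51 > 9.279 → NOT adequate.

f_max ≈ 11.5 kip/in; NOT adequate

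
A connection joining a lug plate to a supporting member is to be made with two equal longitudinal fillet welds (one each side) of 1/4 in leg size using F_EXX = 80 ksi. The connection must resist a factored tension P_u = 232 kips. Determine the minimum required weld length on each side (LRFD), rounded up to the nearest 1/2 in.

L = 18.5 in on each side

Throat t_e = 0.707 × 0.25 = 0.1767 in.
φr_n = 0.75 × 0.6 × 80 × 0.1767 = 6.363 kips/in.
L_req = P_u / φr_n = 232 / 6.363 = 36.46 in total.
Per side: 36.46 / 2 = 18.23 in.
Round up → use L = 18.5 in on each side.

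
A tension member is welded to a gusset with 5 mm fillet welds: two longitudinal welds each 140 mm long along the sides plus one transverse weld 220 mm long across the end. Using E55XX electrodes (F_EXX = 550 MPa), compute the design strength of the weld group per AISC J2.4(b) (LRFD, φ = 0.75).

t_e = 0.707 × 5 = 3.535 mm.
R_nwl = 0.6 × 550 × 3.535 × 280 × 10⁻³ = 326.6 kN (longitudinal, 2 welds).
R_nwt = 0.6 × 550 × 3.535 × 220 × 10⁻³ = 256.6 kN (transverse, base value).
(i) R_nwl + R_nwt = 583.3 kN; (ii) 0.85 R_nwl + 1.5 R_nwt = 662.6 kN.
R_n = max = 662.6 kN [governs: (ii)]; φR_n = 497 kN.

φR_n ≈ 497 kN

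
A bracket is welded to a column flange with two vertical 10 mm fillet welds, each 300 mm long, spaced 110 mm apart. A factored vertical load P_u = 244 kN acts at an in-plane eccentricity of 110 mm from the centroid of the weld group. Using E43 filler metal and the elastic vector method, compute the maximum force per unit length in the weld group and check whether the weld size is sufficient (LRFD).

E43XX → F_EXX = 430 MPa.
Total weld length L_w = 600 mm. Treat welds as unit-width lines.
Polar moment about centroid: J = 2[d³/12 + d(b/2)²] = 2[300³/12 + 300×55²] = 6315000 mm³.
Direct shear f_v = P/L_w = 244×10³ / 600 = 406.7 N/mm (vertical).
Torsion M = P·e = 244×10³ × 110 = 26840000 N·mm.
Critical point at (x, y) = (55, 150) from centroid. f_tx = M·y/J = 637.5 N/mm; f_ty = M·x/J = 233.8 N/mm.
Resultant f_max = √[f_tx² + (f_v + f_ty)²] = √[637.5² + (406.7 + 233.8)²] = 903.7 N/mm.
Capacity per unit length: φr_n = 0.75 × 0.6 × 430 × (0.707 × 10) = 1368 N/mm.
903.7 ≤ 1368 → adequate.

f_max ≈ 904 N/mm; adequate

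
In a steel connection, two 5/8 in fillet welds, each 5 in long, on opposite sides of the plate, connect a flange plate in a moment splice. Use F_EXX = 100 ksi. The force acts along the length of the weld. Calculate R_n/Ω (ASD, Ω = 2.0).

R_n/Ω ≈ 133 kips

Effective throat t_e = 0.707 × 0.625 = 0.4419 in.
Total length L = 10 in; A_we = 0.4419 × 10 = 4.419 in².
F_nw = 0.6 F_EXX = 0.6 × 100 = 60 ksi.
R_n = 60 × 4.419 = 265.1 kips; R_n/Ω = 265.1/2.0 = 132.6 kips.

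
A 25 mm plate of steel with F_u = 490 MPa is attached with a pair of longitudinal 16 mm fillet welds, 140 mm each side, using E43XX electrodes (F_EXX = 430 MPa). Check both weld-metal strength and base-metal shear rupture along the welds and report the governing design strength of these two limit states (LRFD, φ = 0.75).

t_e = 0.707 × 16 = 11.31 mm; L = 280 mm.
Weld metal: φR_n = 0.75 × 0.6 × 430 × 11.31 × 280 × 10⁻³ = 612.9 kN.
Base metal (shear rupture): φR_n = 0.75 × 0.6 × 490 × 25 × 280 × 10⁻³ = 1544 kN.
Governing: weld metal.

φR_n ≈ 613 kN (weld metal governs)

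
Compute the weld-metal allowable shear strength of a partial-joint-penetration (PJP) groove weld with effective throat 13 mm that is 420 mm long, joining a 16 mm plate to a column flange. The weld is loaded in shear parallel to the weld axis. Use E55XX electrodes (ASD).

E55XX → F_EXX = 550 MPa.
Effective throat (given) t_e = 13 mm.
A_we = 13 × 420 = 5460 mm².
F_nw = 0.6 F_EXX = 330 MPa.
R_n/Ω = (330 × 5460) / 2.0 × 10⁻³ = 900.9 kN.

R_n/Ω ≈ 901 kN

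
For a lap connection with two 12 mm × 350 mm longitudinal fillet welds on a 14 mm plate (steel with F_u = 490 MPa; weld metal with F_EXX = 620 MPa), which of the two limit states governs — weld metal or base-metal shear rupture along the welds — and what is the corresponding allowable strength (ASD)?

R_n/Ω ≈ 1100 kN (weld metal governs)

t_e = 0.707 × 12 = 8.484 mm; L = 700 mm.
Weld metal: R_n/Ω = (1/2.0) × 0.6 × 620 × 8.484 × 700 × 10⁻³ = 1105 kN.
Base metal (shear rupture): R_n/Ω = (1/2.0) × 0.6 × 490 × 14 × 700 × 10⁻³ = 1441 kN.
Governing: weld metal.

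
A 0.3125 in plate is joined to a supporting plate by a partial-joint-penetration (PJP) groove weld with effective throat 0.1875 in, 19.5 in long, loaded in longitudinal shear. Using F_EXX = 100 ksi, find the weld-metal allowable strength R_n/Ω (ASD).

R_n/Ω ≈ 110 kip

Effective throat (given) t_e = 0.1875 in.
A_we = 0.1875 × 19.5 = 3.656 in².
F_nw = 0.6 F_EXX = 60 ksi.
R_n/Ω = (60 × 3.656) / 2.0 = 109.7 kip.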